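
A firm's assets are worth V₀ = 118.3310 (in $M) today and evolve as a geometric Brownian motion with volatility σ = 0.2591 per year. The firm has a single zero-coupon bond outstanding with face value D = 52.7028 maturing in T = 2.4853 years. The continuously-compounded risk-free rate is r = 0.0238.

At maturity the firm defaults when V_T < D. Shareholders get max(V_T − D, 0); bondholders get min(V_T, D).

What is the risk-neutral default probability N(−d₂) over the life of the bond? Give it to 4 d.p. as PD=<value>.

d₁ = [ln(V₀/D) + (r + σ²/2)T] / (σ√T)
   = [ln(118.3310/52.7028) + (0.0238 + 0.5·0.2591²)·2.4853] / (0.2591·√2.4853)
   = [0.808817 + 0.142573] / 0.408467 = 2.329173
d₂ = d₁ − σ√T = 2.329173 − 0.408467 = 1.920706
risk-neutral PD = N(−d₂) = N(-1.920706) = 0.027384

PD=0.0274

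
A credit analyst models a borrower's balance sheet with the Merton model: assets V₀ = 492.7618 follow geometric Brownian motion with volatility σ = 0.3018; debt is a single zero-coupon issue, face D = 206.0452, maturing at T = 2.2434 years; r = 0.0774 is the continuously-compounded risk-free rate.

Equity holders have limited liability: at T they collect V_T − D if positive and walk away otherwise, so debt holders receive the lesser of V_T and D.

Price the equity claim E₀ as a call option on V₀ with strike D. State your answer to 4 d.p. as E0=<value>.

d₁ = [ln(V₀/D) + (r + σ²/2)T] / (σ√T)
   = [ln(492.7618/206.0452) + (0.0774 + 0.5·0.3018²)·2.2434] / (0.3018·√2.2434)
   = [0.871930 + 0.275807] / 0.452036 = 2.539043
d₂ = d₁ − σ√T = 2.539043 − 0.452036 = 2.087007
N(d₁) = 0.994442,  N(d₂) = 0.981556,  e^(−rT) = 0.840600
E₀ = V₀·N(d₁) − D·e^(−rT)·N(d₂)
   = 492.7618·0.994442 − 206.0452·0.840600·0.981556 = 320.015980

E0=320.0160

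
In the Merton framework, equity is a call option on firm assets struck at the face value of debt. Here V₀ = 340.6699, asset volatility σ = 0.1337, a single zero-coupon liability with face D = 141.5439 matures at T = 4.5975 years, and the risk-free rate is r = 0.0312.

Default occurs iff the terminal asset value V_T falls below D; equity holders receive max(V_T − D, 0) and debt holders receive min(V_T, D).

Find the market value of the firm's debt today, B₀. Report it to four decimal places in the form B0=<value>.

d₁ = [ln(V₀/D) + (r + σ²/2)T] / (σ√T)
   = [ln(340.6699/141.5439) + (0.0312 + 0.5·0.1337²)·4.5975] / (0.1337·√4.5975)
   = [0.878304 + 0.184534] / 0.286677 = 3.707445
d₂ = d₁ − σ√T = 3.707445 − 0.286677 = 3.420768
N(d₁) = 0.999895,  N(d₂) = 0.999688,  e^(−rT) = 0.866371
E₀ = V₀·N(d₁) − D·e^(−rT)·N(d₂)
   = 340.6699·0.999895 − 141.5439·0.866371·0.999688 = 218.042989
B₀ = V₀ − E₀ = 340.6699 − 218.042989 = 122.626911

B0=122.6269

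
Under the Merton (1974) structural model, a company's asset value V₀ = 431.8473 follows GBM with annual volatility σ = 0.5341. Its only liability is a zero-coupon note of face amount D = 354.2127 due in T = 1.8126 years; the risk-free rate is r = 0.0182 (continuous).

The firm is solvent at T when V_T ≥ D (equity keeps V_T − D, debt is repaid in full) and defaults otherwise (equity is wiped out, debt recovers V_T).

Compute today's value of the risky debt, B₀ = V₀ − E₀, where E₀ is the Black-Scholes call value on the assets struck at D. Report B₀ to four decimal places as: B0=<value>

B0=273.2250

d₁ = [ln(V₀/D) + (r + σ²/2)T] / (σ√T)
   = [ln(431.8473/354.2127) + (0.0182 + 0.5·0.5341²)·1.8126] / (0.5341·√1.8126)
   = [0.198174 + 0.291523] / 0.719074 = 0.681011
d₂ = d₁ − σ√T = 0.681011 − 0.719074 = -0.038063
N(d₁) = 0.752068,  N(d₂) = 0.484819,  e^(−rT) = 0.967549
E₀ = V₀·N(d₁) − D·e^(−rT)·N(d₂)
   = 431.8473·0.752068 − 354.2127·0.967549·0.484819 = 158.622261
B₀ = V₀ − E₀ = 431.8473 − 158.622261 = 273.225039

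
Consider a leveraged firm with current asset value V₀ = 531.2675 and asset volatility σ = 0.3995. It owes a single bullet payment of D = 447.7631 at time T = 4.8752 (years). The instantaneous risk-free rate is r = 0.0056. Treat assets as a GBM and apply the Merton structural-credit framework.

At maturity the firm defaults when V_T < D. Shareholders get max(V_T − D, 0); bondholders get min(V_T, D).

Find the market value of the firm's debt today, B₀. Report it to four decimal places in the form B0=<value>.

d₁ = [ln(V₀/D) + (r + σ²/2)T] / (σ√T)
   = [ln(531.2675/447.7631) + (0.0056 + 0.5·0.3995²)·4.8752] / (0.3995·√4.8752)
   = [0.171001 + 0.416343] / 0.882090 = 0.665855
d₂ = d₁ − σ√T = 0.665855 − 0.882090 = -0.216235
N(d₁) = 0.747248,  N(d₂) = 0.414402,  e^(−rT) = 0.973068
E₀ = V₀·N(d₁) − D·e^(−rT)·N(d₂)
   = 531.2675·0.747248 − 447.7631·0.973068·0.414402 = 216.431924
B₀ = V₀ − E₀ = 531.2675 − 216.431924 = 314.835576

B0=314.8356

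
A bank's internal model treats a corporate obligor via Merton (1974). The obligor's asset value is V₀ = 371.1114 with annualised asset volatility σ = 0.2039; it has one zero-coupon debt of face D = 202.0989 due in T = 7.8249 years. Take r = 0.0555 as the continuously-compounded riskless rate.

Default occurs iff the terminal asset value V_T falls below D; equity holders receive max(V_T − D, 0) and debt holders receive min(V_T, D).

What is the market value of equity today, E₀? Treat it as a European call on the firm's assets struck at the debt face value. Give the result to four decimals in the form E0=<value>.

E0=241.8311

d₁ = [ln(V₀/D) + (r + σ²/2)T] / (σ√T)
   = [ln(371.1114/202.0989) + (0.0555 + 0.5·0.2039²)·7.8249] / (0.2039·√7.8249)
   = [0.607745 + 0.596943] / 0.570370 = 2.112117
d₂ = d₁ − σ√T = 2.112117 − 0.570370 = 1.541747
N(d₁) = 0.982662,  N(d₂) = 0.938432,  e^(−rT) = 0.647730
E₀ = V₀·N(d₁) − D·e^(−rT)·N(d₂)
   = 371.1114·0.982662 − 202.0989·0.647730·0.938432 = 241.831079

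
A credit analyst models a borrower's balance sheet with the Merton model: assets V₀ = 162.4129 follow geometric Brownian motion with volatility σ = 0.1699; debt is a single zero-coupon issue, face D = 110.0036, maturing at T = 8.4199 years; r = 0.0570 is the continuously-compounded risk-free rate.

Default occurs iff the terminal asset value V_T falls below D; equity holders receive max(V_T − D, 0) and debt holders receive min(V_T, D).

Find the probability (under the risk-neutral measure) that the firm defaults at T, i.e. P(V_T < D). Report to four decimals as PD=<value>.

d₁ = [ln(V₀/D) + (r + σ²/2)T] / (σ√T)
   = [ln(162.4129/110.0036) + (0.0570 + 0.5·0.1699²)·8.4199] / (0.1699·√8.4199)
   = [0.389629 + 0.601459] / 0.493000 = 2.010320
d₂ = d₁ − σ√T = 2.010320 − 0.493000 = 1.517320
risk-neutral PD = N(−d₂) = N(-1.517320) = 0.064593

PD=0.0646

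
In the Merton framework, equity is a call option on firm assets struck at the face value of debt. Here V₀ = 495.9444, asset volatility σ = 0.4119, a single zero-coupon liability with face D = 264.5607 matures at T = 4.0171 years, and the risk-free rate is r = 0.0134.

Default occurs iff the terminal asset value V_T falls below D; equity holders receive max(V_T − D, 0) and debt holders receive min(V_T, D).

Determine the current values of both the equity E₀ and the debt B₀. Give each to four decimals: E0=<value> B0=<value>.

E0=276.9954 B0=218.9490

d₁ = [ln(V₀/D) + (r + σ²/2)T] / (σ√T)
   = [ln(495.9444/264.5607) + (0.0134 + 0.5·0.4119²)·4.0171] / (0.4119·√4.0171)
   = [0.628393 + 0.394603] / 0.825559 = 1.239156
d₂ = d₁ − σ√T = 1.239156 − 0.825559 = 0.413597
N(d₁) = 0.892356,  N(d₂) = 0.660415,  e^(−rT) = 0.947594
E₀ = V₀·N(d₁) − D·e^(−rT)·N(d₂)
   = 495.9444·0.892356 − 264.5607·0.947594·0.660415 = 276.995450
B₀ = V₀ − E₀ = 495.9444 − 276.995450 = 218.948950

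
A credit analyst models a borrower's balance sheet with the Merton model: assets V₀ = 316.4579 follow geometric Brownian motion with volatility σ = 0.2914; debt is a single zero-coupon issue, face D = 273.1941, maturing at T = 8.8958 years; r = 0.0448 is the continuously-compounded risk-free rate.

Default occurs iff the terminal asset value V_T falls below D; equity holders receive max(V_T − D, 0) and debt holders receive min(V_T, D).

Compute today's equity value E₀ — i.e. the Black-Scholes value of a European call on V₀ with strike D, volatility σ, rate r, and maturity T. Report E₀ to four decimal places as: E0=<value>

E0=165.1278

d₁ = [ln(V₀/D) + (r + σ²/2)T] / (σ√T)
   = [ln(316.4579/273.1941) + (0.0448 + 0.5·0.2914²)·8.8958] / (0.2914·√8.8958)
   = [0.147008 + 0.776221] / 0.869125 = 1.062251
d₂ = d₁ − σ√T = 1.062251 − 0.869125 = 0.193126
N(d₁) = 0.855939,  N(d₂) = 0.576570,  e^(−rT) = 0.671305
E₀ = V₀·N(d₁) − D·e^(−rT)·N(d₂)
   = 316.4579·0.855939 − 273.1941·0.671305·0.576570 = 165.127754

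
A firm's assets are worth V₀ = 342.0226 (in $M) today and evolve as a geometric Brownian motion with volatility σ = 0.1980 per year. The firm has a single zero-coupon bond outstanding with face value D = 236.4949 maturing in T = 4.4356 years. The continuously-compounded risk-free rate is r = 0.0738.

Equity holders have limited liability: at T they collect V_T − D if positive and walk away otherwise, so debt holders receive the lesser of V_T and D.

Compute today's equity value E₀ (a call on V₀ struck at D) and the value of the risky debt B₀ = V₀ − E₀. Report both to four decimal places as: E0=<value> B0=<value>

E0=173.4988 B0=168.5238

d₁ = [ln(V₀/D) + (r + σ²/2)T] / (σ√T)
   = [ln(342.0226/236.4949) + (0.0738 + 0.5·0.1980²)·4.4356] / (0.1980·√4.4356)
   = [0.368950 + 0.414294] / 0.417005 = 1.878260
d₂ = d₁ − σ√T = 1.878260 − 0.417005 = 1.461255
N(d₁) = 0.969827,  N(d₂) = 0.928027,  e^(−rT) = 0.720833
E₀ = V₀·N(d₁) − D·e^(−rT)·N(d₂)
   = 342.0226·0.969827 − 236.4949·0.720833·0.928027 = 173.498845
B₀ = V₀ − E₀ = 342.0226 − 173.498845 = 168.523755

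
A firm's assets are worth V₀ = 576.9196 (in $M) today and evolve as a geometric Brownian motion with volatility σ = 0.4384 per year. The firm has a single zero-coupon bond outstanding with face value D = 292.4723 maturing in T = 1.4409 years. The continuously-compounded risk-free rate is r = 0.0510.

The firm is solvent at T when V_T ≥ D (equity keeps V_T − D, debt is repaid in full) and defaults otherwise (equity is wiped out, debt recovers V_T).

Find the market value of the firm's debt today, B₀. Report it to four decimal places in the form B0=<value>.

B0=264.7835

d₁ = [ln(V₀/D) + (r + σ²/2)T] / (σ√T)
   = [ln(576.9196/292.4723) + (0.0510 + 0.5·0.4384²)·1.4409] / (0.4384·√1.4409)
   = [0.679333 + 0.211952] / 0.526244 = 1.693672
d₂ = d₁ − σ√T = 1.693672 − 0.526244 = 1.167428
N(d₁) = 0.954836,  N(d₂) = 0.878481,  e^(−rT) = 0.929149
E₀ = V₀·N(d₁) − D·e^(−rT)·N(d₂)
   = 576.9196·0.954836 − 292.4723·0.929149·0.878481 = 312.136094
B₀ = V₀ − E₀ = 576.9196 − 312.136094 = 264.783506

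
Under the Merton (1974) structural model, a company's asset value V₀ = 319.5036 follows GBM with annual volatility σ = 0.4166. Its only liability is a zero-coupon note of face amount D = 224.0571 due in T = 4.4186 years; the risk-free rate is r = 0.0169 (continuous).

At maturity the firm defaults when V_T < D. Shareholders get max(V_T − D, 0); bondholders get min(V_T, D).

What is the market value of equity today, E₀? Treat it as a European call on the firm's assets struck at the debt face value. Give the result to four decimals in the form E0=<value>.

E0=154.7430

d₁ = [ln(V₀/D) + (r + σ²/2)T] / (σ√T)
   = [ln(319.5036/224.0571) + (0.0169 + 0.5·0.4166²)·4.4186] / (0.4166·√4.4186)
   = [0.354868 + 0.458111] / 0.875713 = 0.928362
d₂ = d₁ − σ√T = 0.928362 − 0.875713 = 0.052649
N(d₁) = 0.823390,  N(d₂) = 0.520994,  e^(−rT) = 0.928046
E₀ = V₀·N(d₁) − D·e^(−rT)·N(d₂)
   = 319.5036·0.823390 − 224.0571·0.928046·0.520994 = 154.743020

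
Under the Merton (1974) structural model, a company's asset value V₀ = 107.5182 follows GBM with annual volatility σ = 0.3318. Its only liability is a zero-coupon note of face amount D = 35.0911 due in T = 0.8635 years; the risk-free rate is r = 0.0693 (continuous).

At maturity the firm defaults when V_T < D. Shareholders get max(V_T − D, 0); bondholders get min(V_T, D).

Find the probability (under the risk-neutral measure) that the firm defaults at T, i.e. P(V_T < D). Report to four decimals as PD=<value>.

d₁ = [ln(V₀/D) + (r + σ²/2)T] / (σ√T)
   = [ln(107.5182/35.0911) + (0.0693 + 0.5·0.3318²)·0.8635] / (0.3318·√0.8635)
   = [1.119713 + 0.107372] / 0.308324 = 3.979854
d₂ = d₁ − σ√T = 3.979854 − 0.308324 = 3.671530
risk-neutral PD = N(−d₂) = N(-3.671530) = 0.000121

PD=0.0001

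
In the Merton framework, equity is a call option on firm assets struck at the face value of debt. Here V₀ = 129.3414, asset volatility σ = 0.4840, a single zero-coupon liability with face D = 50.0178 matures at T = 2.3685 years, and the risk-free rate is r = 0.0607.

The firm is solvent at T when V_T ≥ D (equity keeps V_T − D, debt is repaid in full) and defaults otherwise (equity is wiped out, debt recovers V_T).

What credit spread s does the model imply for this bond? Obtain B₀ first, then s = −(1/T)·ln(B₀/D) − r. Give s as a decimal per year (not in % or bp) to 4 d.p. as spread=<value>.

spread=0.0166

d₁ = [ln(V₀/D) + (r + σ²/2)T] / (σ√T)
   = [ln(129.3414/50.0178) + (0.0607 + 0.5·0.4840²)·2.3685] / (0.4840·√2.3685)
   = [0.950076 + 0.421186] / 0.744873 = 1.840935
d₂ = d₁ − σ√T = 1.840935 − 0.744873 = 1.096062
N(d₁) = 0.967184,  N(d₂) = 0.863474,  e^(−rT) = 0.866089
E₀ = V₀·N(d₁) − D·e^(−rT)·N(d₂)
   = 129.3414·0.967184 − 50.0178·0.866089·0.863474 = 87.691416
B₀ = V₀ − E₀ = 129.3414 − 87.691416 = 41.649984
spread = −(1/T)·ln(B₀/D) − r = −(1/2.3685)·ln(41.649984/50.0178) − 0.0607 = 0.01659700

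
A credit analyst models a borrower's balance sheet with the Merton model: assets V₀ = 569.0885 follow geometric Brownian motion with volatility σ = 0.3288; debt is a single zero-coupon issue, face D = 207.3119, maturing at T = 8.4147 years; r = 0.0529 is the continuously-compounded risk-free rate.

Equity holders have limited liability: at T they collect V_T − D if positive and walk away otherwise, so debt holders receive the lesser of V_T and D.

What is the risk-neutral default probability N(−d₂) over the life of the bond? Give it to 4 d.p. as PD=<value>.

PD=0.1472

d₁ = [ln(V₀/D) + (r + σ²/2)T] / (σ√T)
   = [ln(569.0885/207.3119) + (0.0529 + 0.5·0.3288²)·8.4147] / (0.3288·√8.4147)
   = [1.009812 + 0.899992] / 0.953786 = 2.002339
d₂ = d₁ − σ√T = 2.002339 − 0.953786 = 1.048552
risk-neutral PD = N(−d₂) = N(-1.048552) = 0.147192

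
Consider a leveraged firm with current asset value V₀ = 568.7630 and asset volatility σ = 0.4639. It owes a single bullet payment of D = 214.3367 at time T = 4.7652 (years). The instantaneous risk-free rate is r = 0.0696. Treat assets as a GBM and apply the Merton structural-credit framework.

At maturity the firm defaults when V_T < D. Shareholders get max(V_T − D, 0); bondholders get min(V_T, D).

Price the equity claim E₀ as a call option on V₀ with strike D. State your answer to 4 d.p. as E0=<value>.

E0=427.6491

d₁ = [ln(V₀/D) + (r + σ²/2)T] / (σ√T)
   = [ln(568.7630/214.3367) + (0.0696 + 0.5·0.4639²)·4.7652] / (0.4639·√4.7652)
   = [0.975916 + 0.844401] / 1.012663 = 1.797554
d₂ = d₁ − σ√T = 1.797554 − 1.012663 = 0.784891
N(d₁) = 0.963876,  N(d₂) = 0.783741,  e^(−rT) = 0.717733
E₀ = V₀·N(d₁) − D·e^(−rT)·N(d₂)
   = 568.7630·0.963876 − 214.3367·0.717733·0.783741 = 427.649089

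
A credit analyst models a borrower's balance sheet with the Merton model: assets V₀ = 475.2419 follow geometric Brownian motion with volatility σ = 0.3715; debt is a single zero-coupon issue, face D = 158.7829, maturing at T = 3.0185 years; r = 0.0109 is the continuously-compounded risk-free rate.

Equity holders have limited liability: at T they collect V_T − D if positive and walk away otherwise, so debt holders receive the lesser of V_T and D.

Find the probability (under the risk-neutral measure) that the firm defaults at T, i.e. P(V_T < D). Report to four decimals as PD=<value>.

d₁ = [ln(V₀/D) + (r + σ²/2)T] / (σ√T)
   = [ln(475.2419/158.7829) + (0.0109 + 0.5·0.3715²)·3.0185] / (0.3715·√3.0185)
   = [1.096286 + 0.241197] / 0.645438 = 2.072210
d₂ = d₁ − σ√T = 2.072210 − 0.645438 = 1.426772
risk-neutral PD = N(−d₂) = N(-1.426772) = 0.076823

PD=0.0768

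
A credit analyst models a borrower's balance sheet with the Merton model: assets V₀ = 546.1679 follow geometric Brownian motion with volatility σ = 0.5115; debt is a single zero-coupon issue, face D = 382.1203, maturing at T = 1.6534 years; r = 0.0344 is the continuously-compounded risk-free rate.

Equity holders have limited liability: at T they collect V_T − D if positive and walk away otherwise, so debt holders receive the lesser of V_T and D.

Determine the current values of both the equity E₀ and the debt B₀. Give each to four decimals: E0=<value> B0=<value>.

d₁ = [ln(V₀/D) + (r + σ²/2)T] / (σ√T)
   = [ln(546.1679/382.1203) + (0.0344 + 0.5·0.5115²)·1.6534] / (0.5115·√1.6534)
   = [0.357191 + 0.273168] / 0.657710 = 0.958415
d₂ = d₁ − σ√T = 0.958415 − 0.657710 = 0.300705
N(d₁) = 0.831073,  N(d₂) = 0.618180,  e^(−rT) = 0.944710
E₀ = V₀·N(d₁) − D·e^(−rT)·N(d₂)
   = 546.1679·0.831073 − 382.1203·0.944710·0.618180 = 230.746815
B₀ = V₀ − E₀ = 546.1679 − 230.746815 = 315.421085

E0=230.7468 B0=315.4211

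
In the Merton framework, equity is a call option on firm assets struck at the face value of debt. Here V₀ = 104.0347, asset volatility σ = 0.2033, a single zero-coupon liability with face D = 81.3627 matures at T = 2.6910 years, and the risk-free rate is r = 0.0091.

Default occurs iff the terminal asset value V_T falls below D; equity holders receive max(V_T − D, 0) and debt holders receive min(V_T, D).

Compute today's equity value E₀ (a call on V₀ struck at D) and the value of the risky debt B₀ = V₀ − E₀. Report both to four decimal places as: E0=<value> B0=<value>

E0=28.1875 B0=75.8472

d₁ = [ln(V₀/D) + (r + σ²/2)T] / (σ√T)
   = [ln(104.0347/81.3627) + (0.0091 + 0.5·0.2033²)·2.6910] / (0.2033·√2.6910)
   = [0.245808 + 0.080099] / 0.333499 = 0.977234
d₂ = d₁ − σ√T = 0.977234 − 0.333499 = 0.643735
N(d₁) = 0.835773,  N(d₂) = 0.740126,  e^(−rT) = 0.975809
E₀ = V₀·N(d₁) − D·e^(−rT)·N(d₂)
   = 104.0347·0.835773 − 81.3627·0.975809·0.740126 = 28.187476
B₀ = V₀ − E₀ = 104.0347 − 28.187476 = 75.847224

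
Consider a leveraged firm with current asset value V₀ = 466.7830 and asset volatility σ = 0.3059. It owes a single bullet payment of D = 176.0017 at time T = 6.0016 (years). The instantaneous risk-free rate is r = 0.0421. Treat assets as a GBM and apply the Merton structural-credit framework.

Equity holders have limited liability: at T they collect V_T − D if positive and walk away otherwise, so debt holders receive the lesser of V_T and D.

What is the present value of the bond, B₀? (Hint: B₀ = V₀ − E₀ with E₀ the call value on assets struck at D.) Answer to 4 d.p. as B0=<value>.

d₁ = [ln(V₀/D) + (r + σ²/2)T] / (σ√T)
   = [ln(466.7830/176.0017) + (0.0421 + 0.5·0.3059²)·6.0016] / (0.3059·√6.0016)
   = [0.975371 + 0.533467] / 0.749399 = 2.013397
d₂ = d₁ − σ√T = 2.013397 − 0.749399 = 1.263998
N(d₁) = 0.977964,  N(d₂) = 0.896885,  e^(−rT) = 0.776726
E₀ = V₀·N(d₁) − D·e^(−rT)·N(d₂)
   = 466.7830·0.977964 − 176.0017·0.776726·0.896885 = 333.888027
B₀ = V₀ − E₀ = 466.7830 − 333.888027 = 132.894973

B0=132.8950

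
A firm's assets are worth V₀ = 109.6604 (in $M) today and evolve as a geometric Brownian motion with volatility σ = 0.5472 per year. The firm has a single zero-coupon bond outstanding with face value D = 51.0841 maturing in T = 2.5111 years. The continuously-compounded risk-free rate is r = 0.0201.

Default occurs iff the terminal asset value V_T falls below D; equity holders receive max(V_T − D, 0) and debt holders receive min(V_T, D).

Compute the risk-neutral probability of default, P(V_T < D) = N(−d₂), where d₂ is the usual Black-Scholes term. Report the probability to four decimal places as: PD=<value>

d₁ = [ln(V₀/D) + (r + σ²/2)T] / (σ√T)
   = [ln(109.6604/51.0841) + (0.0201 + 0.5·0.5472²)·2.5111] / (0.5472·√2.5111)
   = [0.763915 + 0.426420] / 0.867118 = 1.372749
d₂ = d₁ − σ√T = 1.372749 − 0.867118 = 0.505631
risk-neutral PD = N(−d₂) = N(-0.505631) = 0.306558

PD=0.3066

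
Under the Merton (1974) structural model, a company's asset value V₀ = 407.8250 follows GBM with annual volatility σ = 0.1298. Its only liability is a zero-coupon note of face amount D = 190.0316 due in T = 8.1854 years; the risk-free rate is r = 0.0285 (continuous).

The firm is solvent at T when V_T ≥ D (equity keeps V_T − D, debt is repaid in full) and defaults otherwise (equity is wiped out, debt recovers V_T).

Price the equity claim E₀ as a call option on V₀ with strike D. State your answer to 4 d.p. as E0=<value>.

E0=257.4346

d₁ = [ln(V₀/D) + (r + σ²/2)T] / (σ√T)
   = [ln(407.8250/190.0316) + (0.0285 + 0.5·0.1298²)·8.1854] / (0.1298·√8.1854)
   = [0.763648 + 0.302238] / 0.371360 = 2.870225
d₂ = d₁ − σ√T = 2.870225 − 0.371360 = 2.498866
N(d₁) = 0.997949,  N(d₂) = 0.993770,  e^(−rT) = 0.791929
E₀ = V₀·N(d₁) − D·e^(−rT)·N(d₂)
   = 407.8250·0.997949 − 190.0316·0.791929·0.993770 = 257.434611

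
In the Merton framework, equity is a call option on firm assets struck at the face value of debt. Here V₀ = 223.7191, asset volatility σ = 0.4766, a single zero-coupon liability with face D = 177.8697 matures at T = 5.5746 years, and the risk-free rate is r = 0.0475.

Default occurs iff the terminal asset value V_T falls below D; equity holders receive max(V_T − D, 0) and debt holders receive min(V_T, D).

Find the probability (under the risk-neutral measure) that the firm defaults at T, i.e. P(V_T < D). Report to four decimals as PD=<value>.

PD=0.5492

d₁ = [ln(V₀/D) + (r + σ²/2)T] / (σ√T)
   = [ln(223.7191/177.8697) + (0.0475 + 0.5·0.4766²)·5.5746] / (0.4766·√5.5746)
   = [0.229340 + 0.897922] / 1.125281 = 1.001761
d₂ = d₁ − σ√T = 1.001761 − 1.125281 = -0.123520
risk-neutral PD = N(−d₂) = N(0.123520) = 0.549152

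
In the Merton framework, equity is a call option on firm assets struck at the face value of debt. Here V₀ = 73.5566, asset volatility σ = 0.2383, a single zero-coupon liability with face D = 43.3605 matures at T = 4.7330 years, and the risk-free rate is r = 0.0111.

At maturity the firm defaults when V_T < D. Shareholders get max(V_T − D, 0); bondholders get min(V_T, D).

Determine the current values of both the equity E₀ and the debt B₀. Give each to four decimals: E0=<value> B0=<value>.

E0=34.2522 B0=39.3044

d₁ = [ln(V₀/D) + (r + σ²/2)T] / (σ√T)
   = [ln(73.5566/43.3605) + (0.0111 + 0.5·0.2383²)·4.7330] / (0.2383·√4.7330)
   = [0.528506 + 0.186922] / 0.518433 = 1.379984
d₂ = d₁ − σ√T = 1.379984 − 0.518433 = 0.861552
N(d₁) = 0.916204,  N(d₂) = 0.805533,  e^(−rT) = 0.948820
E₀ = V₀·N(d₁) − D·e^(−rT)·N(d₂)
   = 73.5566·0.916204 − 43.3605·0.948820·0.805533 = 34.252197
B₀ = V₀ − E₀ = 73.5566 − 34.252197 = 39.304403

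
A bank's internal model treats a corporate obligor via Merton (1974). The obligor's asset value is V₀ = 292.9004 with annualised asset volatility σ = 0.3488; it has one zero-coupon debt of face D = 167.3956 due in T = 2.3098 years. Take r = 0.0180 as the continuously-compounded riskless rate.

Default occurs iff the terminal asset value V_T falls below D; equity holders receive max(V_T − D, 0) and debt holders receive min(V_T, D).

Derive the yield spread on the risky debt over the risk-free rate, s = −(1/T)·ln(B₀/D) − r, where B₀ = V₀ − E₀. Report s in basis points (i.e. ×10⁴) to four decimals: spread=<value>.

spread=198.7836

d₁ = [ln(V₀/D) + (r + σ²/2)T] / (σ√T)
   = [ln(292.9004/167.3956) + (0.0180 + 0.5·0.3488²)·2.3098] / (0.3488·√2.3098)
   = [0.559473 + 0.182083] / 0.530107 = 1.398879
d₂ = d₁ − σ√T = 1.398879 − 0.530107 = 0.868772
N(d₁) = 0.919075,  N(d₂) = 0.807514,  e^(−rT) = 0.959276
E₀ = V₀·N(d₁) − D·e^(−rT)·N(d₂)
   = 292.9004·0.919075 − 167.3956·0.959276·0.807514 = 139.528078
B₀ = V₀ − E₀ = 292.9004 − 139.528078 = 153.372322
spread = −(1/T)·ln(B₀/D) − r = −(1/2.3098)·ln(153.372322/167.3956) − 0.0180 = 0.01987836
in basis points: 0.01987836 × 10⁴ = 198.7836 bp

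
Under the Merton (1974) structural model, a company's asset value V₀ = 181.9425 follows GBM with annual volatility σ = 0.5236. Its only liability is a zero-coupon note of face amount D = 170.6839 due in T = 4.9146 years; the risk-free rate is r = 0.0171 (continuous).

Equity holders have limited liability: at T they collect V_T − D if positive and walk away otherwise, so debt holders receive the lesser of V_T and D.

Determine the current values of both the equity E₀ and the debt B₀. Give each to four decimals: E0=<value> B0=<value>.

d₁ = [ln(V₀/D) + (r + σ²/2)T] / (σ√T)
   = [ln(181.9425/170.6839) + (0.0171 + 0.5·0.5236²)·4.9146] / (0.5236·√4.9146)
   = [0.063877 + 0.757726] / 1.160763 = 0.707813
d₂ = d₁ − σ√T = 0.707813 − 1.160763 = -0.452951
N(d₁) = 0.760469,  N(d₂) = 0.325292,  e^(−rT) = 0.919395
E₀ = V₀·N(d₁) − D·e^(−rT)·N(d₂)
   = 181.9425·0.760469 − 170.6839·0.919395·0.325292 = 87.314917
B₀ = V₀ − E₀ = 181.9425 − 87.314917 = 94.627583

E0=87.3149 B0=94.6276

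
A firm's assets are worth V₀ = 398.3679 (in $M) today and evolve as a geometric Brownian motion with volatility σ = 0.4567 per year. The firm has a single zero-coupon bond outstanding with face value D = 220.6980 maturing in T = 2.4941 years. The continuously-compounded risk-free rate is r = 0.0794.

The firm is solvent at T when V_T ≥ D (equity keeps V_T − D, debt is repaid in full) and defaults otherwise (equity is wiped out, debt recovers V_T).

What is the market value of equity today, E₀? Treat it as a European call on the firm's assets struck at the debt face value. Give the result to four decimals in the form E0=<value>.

E0=230.2267

d₁ = [ln(V₀/D) + (r + σ²/2)T] / (σ√T)
   = [ln(398.3679/220.6980) + (0.0794 + 0.5·0.4567²)·2.4941] / (0.4567·√2.4941)
   = [0.590581 + 0.458135] / 0.721254 = 1.454018
d₂ = d₁ − σ√T = 1.454018 − 0.721254 = 0.732764
N(d₁) = 0.927029,  N(d₂) = 0.768149,  e^(−rT) = 0.820344
E₀ = V₀·N(d₁) − D·e^(−rT)·N(d₂)
   = 398.3679·0.927029 − 220.6980·0.820344·0.768149 = 230.226688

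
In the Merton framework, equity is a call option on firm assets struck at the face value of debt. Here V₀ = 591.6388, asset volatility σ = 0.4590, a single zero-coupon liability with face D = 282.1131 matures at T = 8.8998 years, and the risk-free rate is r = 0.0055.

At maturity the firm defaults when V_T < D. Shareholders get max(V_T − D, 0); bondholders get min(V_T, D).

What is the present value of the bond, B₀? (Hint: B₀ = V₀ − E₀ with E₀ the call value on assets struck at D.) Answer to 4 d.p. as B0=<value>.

B0=184.0589

d₁ = [ln(V₀/D) + (r + σ²/2)T] / (σ√T)
   = [ln(591.6388/282.1131) + (0.0055 + 0.5·0.4590²)·8.8998] / (0.4590·√8.8998)
   = [0.740588 + 0.986458] / 1.369313 = 1.261250
d₂ = d₁ − σ√T = 1.261250 − 1.369313 = -0.108063
N(d₁) = 0.896391,  N(d₂) = 0.456973,  e^(−rT) = 0.952230
E₀ = V₀·N(d₁) − D·e^(−rT)·N(d₂)
   = 591.6388·0.896391 − 282.1131·0.952230·0.456973 = 407.579900
B₀ = V₀ − E₀ = 591.6388 − 407.579900 = 184.058900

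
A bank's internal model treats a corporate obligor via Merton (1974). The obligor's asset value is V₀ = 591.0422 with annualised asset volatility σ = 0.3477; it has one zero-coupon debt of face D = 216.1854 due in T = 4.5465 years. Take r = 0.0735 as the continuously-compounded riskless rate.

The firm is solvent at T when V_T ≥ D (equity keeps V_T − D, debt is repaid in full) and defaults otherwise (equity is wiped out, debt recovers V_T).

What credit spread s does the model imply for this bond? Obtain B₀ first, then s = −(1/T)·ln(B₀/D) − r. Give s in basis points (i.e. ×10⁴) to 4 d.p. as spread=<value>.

spread=42.7905

d₁ = [ln(V₀/D) + (r + σ²/2)T] / (σ√T)
   = [ln(591.0422/216.1854) + (0.0735 + 0.5·0.3477²)·4.5465] / (0.3477·√4.5465)
   = [1.005751 + 0.608993] / 0.741384 = 2.178013
d₂ = d₁ − σ√T = 2.178013 − 0.741384 = 1.436629
N(d₁) = 0.985297,  N(d₂) = 0.924588,  e^(−rT) = 0.715934
E₀ = V₀·N(d₁) − D·e^(−rT)·N(d₂)
   = 591.0422·0.985297 − 216.1854·0.715934·0.924588 = 439.249781
B₀ = V₀ − E₀ = 591.0422 − 439.249781 = 151.792419
spread = −(1/T)·ln(B₀/D) − r = −(1/4.5465)·ln(151.792419/216.1854) − 0.0735 = 0.00427905
in basis points: 0.00427905 × 10⁴ = 42.7905 bp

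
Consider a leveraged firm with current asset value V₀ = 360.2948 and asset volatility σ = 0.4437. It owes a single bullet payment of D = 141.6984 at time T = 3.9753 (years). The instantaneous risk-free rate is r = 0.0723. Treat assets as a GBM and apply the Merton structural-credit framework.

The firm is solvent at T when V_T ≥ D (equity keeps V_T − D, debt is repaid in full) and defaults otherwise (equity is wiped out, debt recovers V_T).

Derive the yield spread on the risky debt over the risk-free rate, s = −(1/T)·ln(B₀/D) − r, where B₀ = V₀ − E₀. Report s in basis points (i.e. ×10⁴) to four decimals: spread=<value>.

d₁ = [ln(V₀/D) + (r + σ²/2)T] / (σ√T)
   = [ln(360.2948/141.6984) + (0.0723 + 0.5·0.4437²)·3.9753] / (0.4437·√3.9753)
   = [0.933222 + 0.678722] / 0.884656 = 1.822114
d₂ = d₁ − σ√T = 1.822114 − 0.884656 = 0.937458
N(d₁) = 0.965781,  N(d₂) = 0.825739,  e^(−rT) = 0.750201
E₀ = V₀·N(d₁) − D·e^(−rT)·N(d₂)
   = 360.2948·0.965781 − 141.6984·0.750201·0.825739 = 260.188047
B₀ = V₀ − E₀ = 360.2948 − 260.188047 = 100.106753
spread = −(1/T)·ln(B₀/D) − r = −(1/3.9753)·ln(100.106753/141.6984) − 0.0723 = 0.01510566
in basis points: 0.01510566 × 10⁴ = 151.0566 bp

spread=151.0566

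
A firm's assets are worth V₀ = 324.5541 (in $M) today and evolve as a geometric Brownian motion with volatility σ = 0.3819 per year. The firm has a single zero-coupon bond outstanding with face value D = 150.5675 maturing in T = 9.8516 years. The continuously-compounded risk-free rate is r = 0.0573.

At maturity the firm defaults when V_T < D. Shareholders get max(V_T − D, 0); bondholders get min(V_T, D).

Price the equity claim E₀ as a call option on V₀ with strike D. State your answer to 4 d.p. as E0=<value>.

E0=250.8498

d₁ = [ln(V₀/D) + (r + σ²/2)T] / (σ√T)
   = [ln(324.5541/150.5675) + (0.0573 + 0.5·0.3819²)·9.8516] / (0.3819·√9.8516)
   = [0.768041 + 1.282913] / 1.198679 = 1.711011
d₂ = d₁ − σ√T = 1.711011 − 1.198679 = 0.512332
N(d₁) = 0.956460,  N(d₂) = 0.695791,  e^(−rT) = 0.568646
E₀ = V₀·N(d₁) − D·e^(−rT)·N(d₂)
   = 324.5541·0.956460 − 150.5675·0.568646·0.695791 = 250.849823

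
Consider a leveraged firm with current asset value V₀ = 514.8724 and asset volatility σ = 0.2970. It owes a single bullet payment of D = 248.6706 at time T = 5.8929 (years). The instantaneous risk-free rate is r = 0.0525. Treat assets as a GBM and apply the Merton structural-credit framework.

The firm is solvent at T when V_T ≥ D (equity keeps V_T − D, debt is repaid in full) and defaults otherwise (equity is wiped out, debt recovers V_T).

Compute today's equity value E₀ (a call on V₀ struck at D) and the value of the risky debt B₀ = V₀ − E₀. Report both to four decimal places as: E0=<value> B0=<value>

E0=339.4753 B0=175.3971

d₁ = [ln(V₀/D) + (r + σ²/2)T] / (σ√T)
   = [ln(514.8724/248.6706) + (0.0525 + 0.5·0.2970²)·5.8929] / (0.2970·√5.8929)
   = [0.727790 + 0.569281] / 0.720976 = 1.799048
d₂ = d₁ − σ√T = 1.799048 − 0.720976 = 1.078071
N(d₁) = 0.963994,  N(d₂) = 0.859499,  e^(−rT) = 0.733904
E₀ = V₀·N(d₁) − D·e^(−rT)·N(d₂)
   = 514.8724·0.963994 − 248.6706·0.733904·0.859499 = 339.475282
B₀ = V₀ − E₀ = 514.8724 − 339.475282 = 175.397118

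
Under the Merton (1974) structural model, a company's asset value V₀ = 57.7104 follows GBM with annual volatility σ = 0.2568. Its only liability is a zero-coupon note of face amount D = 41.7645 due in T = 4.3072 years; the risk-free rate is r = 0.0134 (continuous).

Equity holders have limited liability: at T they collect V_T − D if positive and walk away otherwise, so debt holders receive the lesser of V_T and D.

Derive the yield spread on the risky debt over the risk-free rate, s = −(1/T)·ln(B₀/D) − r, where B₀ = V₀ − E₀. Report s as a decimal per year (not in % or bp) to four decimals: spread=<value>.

spread=0.0214

d₁ = [ln(V₀/D) + (r + σ²/2)T] / (σ√T)
   = [ln(57.7104/41.7645) + (0.0134 + 0.5·0.2568²)·4.3072] / (0.2568·√4.3072)
   = [0.323391 + 0.199738] / 0.532957 = 0.981559
d₂ = d₁ − σ√T = 0.981559 − 0.532957 = 0.448601
N(d₁) = 0.836841,  N(d₂) = 0.673140,  e^(−rT) = 0.943918
E₀ = V₀·N(d₁) − D·e^(−rT)·N(d₂)
   = 57.7104·0.836841 − 41.7645·0.943918·0.673140 = 21.757747
B₀ = V₀ − E₀ = 57.7104 − 21.757747 = 35.952653
spread = −(1/T)·ln(B₀/D) − r = −(1/4.3072)·ln(35.952653/41.7645) − 0.0134 = 0.02138915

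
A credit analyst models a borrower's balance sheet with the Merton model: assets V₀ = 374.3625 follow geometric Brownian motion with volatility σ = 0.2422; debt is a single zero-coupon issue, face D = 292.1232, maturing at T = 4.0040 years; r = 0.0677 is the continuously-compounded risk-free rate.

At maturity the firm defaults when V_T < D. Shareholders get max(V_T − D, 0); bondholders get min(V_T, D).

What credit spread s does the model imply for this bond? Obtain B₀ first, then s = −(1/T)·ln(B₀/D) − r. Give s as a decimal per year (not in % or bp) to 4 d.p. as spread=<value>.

d₁ = [ln(V₀/D) + (r + σ²/2)T] / (σ√T)
   = [ln(374.3625/292.1232) + (0.0677 + 0.5·0.2422²)·4.0040] / (0.2422·√4.0040)
   = [0.248049 + 0.388510] / 0.484642 = 1.313461
d₂ = d₁ − σ√T = 1.313461 − 0.484642 = 0.828819
N(d₁) = 0.905486,  N(d₂) = 0.796397,  e^(−rT) = 0.762563
E₀ = V₀·N(d₁) − D·e^(−rT)·N(d₂)
   = 374.3625·0.905486 − 292.1232·0.762563·0.796397 = 161.573022
B₀ = V₀ − E₀ = 374.3625 − 161.573022 = 212.789478
spread = −(1/T)·ln(B₀/D) − r = −(1/4.0040)·ln(212.789478/292.1232) − 0.0677 = 0.01143894

spread=0.0114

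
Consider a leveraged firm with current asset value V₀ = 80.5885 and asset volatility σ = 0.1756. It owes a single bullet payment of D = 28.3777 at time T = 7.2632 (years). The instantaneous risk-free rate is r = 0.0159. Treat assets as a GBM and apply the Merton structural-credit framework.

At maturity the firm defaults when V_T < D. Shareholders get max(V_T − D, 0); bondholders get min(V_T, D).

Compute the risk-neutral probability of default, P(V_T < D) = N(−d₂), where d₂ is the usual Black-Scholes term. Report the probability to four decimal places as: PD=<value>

PD=0.0135

d₁ = [ln(V₀/D) + (r + σ²/2)T] / (σ√T)
   = [ln(80.5885/28.3777) + (0.0159 + 0.5·0.1756²)·7.2632] / (0.1756·√7.2632)
   = [1.043752 + 0.227467] / 0.473248 = 2.686160
d₂ = d₁ − σ√T = 2.686160 − 0.473248 = 2.212912
risk-neutral PD = N(−d₂) = N(-2.212912) = 0.013452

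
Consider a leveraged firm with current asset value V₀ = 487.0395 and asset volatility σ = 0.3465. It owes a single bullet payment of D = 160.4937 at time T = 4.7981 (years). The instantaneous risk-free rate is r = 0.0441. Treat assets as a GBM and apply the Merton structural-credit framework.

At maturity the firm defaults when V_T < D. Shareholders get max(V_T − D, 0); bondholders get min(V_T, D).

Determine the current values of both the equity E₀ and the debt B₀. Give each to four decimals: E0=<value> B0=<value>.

E0=360.1406 B0=126.8989

d₁ = [ln(V₀/D) + (r + σ²/2)T] / (σ√T)
   = [ln(487.0395/160.4937) + (0.0441 + 0.5·0.3465²)·4.7981] / (0.3465·√4.7981)
   = [1.110091 + 0.499632] / 0.758993 = 2.120865
d₂ = d₁ − σ√T = 2.120865 − 0.758993 = 1.361872
N(d₁) = 0.983033,  N(d₂) = 0.913381,  e^(−rT) = 0.809291
E₀ = V₀·N(d₁) − D·e^(−rT)·N(d₂)
   = 487.0395·0.983033 − 160.4937·0.809291·0.913381 = 360.140564
B₀ = V₀ − E₀ = 487.0395 − 360.140564 = 126.898936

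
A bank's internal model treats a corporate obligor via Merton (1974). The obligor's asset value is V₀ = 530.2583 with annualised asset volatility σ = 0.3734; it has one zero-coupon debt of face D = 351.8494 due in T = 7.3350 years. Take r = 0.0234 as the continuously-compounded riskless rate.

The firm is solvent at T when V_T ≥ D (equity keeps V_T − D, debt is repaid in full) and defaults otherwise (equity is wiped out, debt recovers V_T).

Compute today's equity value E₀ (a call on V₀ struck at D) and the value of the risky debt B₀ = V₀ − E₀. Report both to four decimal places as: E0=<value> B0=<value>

d₁ = [ln(V₀/D) + (r + σ²/2)T] / (σ√T)
   = [ln(530.2583/351.8494) + (0.0234 + 0.5·0.3734²)·7.3350] / (0.3734·√7.3350)
   = [0.410161 + 0.682990] / 1.011287 = 1.080950
d₂ = d₁ − σ√T = 1.080950 − 1.011287 = 0.069663
N(d₁) = 0.860140,  N(d₂) = 0.527769,  e^(−rT) = 0.842283
E₀ = V₀·N(d₁) − D·e^(−rT)·N(d₂)
   = 530.2583·0.860140 − 351.8494·0.842283·0.527769 = 299.688566
B₀ = V₀ − E₀ = 530.2583 − 299.688566 = 230.569734

E0=299.6886 B0=230.5697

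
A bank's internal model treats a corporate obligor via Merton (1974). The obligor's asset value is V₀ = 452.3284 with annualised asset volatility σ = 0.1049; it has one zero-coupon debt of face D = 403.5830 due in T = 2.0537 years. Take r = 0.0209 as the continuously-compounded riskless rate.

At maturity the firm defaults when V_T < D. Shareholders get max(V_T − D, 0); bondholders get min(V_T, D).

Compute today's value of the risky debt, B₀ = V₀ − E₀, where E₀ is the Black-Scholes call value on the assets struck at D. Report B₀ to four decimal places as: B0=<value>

B0=381.8224

d₁ = [ln(V₀/D) + (r + σ²/2)T] / (σ√T)
   = [ln(452.3284/403.5830) + (0.0209 + 0.5·0.1049²)·2.0537] / (0.1049·√2.0537)
   = [0.114026 + 0.054222] / 0.150329 = 1.119196
d₂ = d₁ − σ√T = 1.119196 − 0.150329 = 0.968867
N(d₁) = 0.868472,  N(d₂) = 0.833694,  e^(−rT) = 0.957986
E₀ = V₀·N(d₁) − D·e^(−rT)·N(d₂)
   = 452.3284·0.868472 − 403.5830·0.957986·0.833694 = 70.505957
B₀ = V₀ − E₀ = 452.3284 − 70.505957 = 381.822443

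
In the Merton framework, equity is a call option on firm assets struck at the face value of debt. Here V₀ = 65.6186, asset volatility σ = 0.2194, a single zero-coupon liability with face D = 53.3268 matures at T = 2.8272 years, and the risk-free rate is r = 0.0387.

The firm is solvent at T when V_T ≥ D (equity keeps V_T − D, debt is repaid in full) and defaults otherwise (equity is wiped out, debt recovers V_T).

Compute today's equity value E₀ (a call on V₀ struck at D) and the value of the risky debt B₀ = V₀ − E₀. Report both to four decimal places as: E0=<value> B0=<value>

E0=20.0319 B0=45.5867

d₁ = [ln(V₀/D) + (r + σ²/2)T] / (σ√T)
   = [ln(65.6186/53.3268) + (0.0387 + 0.5·0.2194²)·2.8272] / (0.2194·√2.8272)
   = [0.207420 + 0.177458] / 0.368905 = 1.043299
d₂ = d₁ − σ√T = 1.043299 − 0.368905 = 0.674393
N(d₁) = 0.851595,  N(d₂) = 0.749969,  e^(−rT) = 0.896360
E₀ = V₀·N(d₁) − D·e^(−rT)·N(d₂)
   = 65.6186·0.851595 − 53.3268·0.896360·0.749969 = 20.031910
B₀ = V₀ − E₀ = 65.6186 − 20.031910 = 45.586690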